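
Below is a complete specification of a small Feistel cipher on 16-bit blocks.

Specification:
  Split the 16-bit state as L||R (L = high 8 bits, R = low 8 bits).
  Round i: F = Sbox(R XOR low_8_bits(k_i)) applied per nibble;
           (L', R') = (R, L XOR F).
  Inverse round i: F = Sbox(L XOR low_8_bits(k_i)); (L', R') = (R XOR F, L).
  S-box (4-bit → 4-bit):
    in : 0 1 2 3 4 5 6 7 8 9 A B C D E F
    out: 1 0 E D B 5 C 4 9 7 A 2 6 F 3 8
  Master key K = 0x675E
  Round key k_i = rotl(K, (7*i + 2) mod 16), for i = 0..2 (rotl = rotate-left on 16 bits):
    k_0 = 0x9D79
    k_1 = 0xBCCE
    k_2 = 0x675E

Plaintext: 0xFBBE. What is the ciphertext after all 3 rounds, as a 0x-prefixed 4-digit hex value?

s_0 = plaintext = 0xFBBE
s_1 = Round(s_0, k_0) = 0xBE9F
s_2 = Round(s_1, k_1) = 0x9FEE
s_3 = Round(s_2, k_2) = 0xEEBE

0xEEBE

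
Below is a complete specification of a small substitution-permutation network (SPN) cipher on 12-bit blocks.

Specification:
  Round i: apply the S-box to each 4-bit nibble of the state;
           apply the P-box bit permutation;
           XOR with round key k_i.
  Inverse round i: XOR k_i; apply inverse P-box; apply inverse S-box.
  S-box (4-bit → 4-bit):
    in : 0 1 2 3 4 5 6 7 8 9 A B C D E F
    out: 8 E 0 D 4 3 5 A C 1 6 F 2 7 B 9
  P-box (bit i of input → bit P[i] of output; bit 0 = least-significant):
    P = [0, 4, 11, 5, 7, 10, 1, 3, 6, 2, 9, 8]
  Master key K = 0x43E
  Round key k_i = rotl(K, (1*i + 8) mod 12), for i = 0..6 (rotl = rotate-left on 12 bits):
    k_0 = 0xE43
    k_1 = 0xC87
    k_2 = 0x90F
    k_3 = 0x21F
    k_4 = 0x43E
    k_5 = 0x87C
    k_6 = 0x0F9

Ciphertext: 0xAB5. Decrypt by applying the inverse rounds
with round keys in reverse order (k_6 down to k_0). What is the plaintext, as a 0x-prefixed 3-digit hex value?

s_0 = ciphertext = 0xAB5
s_1 = InvRound(s_0, k_6) = 0xD04
s_2 = InvRound(s_1, k_5) = 0xF77
s_3 = InvRound(s_2, k_4) = 0x306
s_4 = InvRound(s_3, k_3) = 0x005
s_5 = InvRound(s_4, k_2) = 0x084
s_6 = InvRound(s_5, k_1) = 0x2A6
s_7 = InvRound(s_6, k_0) = 0x553

0x553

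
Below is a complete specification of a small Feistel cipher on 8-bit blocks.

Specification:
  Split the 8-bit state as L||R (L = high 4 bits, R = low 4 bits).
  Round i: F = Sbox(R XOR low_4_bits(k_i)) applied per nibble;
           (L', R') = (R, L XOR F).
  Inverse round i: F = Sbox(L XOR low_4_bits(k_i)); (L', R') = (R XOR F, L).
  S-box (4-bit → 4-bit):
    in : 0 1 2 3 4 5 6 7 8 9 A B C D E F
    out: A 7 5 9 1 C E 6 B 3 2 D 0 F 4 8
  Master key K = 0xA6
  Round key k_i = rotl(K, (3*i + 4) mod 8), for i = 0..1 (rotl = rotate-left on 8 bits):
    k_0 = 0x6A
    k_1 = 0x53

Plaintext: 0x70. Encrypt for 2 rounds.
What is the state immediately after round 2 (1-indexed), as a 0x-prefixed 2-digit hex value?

s_0 = plaintext = 0x70
s_1 = Round(s_0, k_0) = 0x05
s_2 = Round(s_1, k_1) = 0x5E

0x5E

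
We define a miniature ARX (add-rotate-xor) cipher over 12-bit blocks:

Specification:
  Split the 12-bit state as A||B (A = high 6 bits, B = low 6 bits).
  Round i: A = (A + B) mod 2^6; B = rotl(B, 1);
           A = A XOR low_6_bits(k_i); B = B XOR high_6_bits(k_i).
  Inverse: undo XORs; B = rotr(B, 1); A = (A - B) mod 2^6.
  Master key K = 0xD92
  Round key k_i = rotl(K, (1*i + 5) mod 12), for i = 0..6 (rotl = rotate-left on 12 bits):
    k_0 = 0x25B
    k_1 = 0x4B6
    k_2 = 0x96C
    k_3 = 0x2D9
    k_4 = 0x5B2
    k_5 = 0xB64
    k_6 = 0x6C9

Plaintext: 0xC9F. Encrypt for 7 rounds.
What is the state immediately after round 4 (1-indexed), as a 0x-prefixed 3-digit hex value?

0xBF7

s_0 = plaintext = 0xC9F
s_1 = Round(s_0, k_0) = 0x2B7
s_2 = Round(s_1, k_1) = 0xDFD
s_3 = Round(s_2, k_2) = 0x61E
s_4 = Round(s_3, k_3) = 0xBF7
s_5 = Round(s_4, k_4) = 0x539
s_6 = Round(s_5, k_5) = 0xA5E
s_7 = Round(s_6, k_6) = 0x3A7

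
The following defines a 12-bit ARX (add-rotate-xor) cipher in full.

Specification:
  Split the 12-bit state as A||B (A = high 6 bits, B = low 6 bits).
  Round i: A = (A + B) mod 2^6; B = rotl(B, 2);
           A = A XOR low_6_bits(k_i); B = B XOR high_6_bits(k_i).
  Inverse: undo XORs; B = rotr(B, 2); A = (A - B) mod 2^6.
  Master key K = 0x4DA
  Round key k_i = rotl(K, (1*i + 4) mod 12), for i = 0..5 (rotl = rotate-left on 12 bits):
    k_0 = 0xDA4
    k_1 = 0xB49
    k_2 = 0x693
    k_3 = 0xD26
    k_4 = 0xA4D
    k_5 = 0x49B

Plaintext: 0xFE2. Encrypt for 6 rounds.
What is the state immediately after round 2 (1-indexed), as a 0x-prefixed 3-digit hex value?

s_0 = plaintext = 0xFE2
s_1 = Round(s_0, k_0) = 0x17C
s_2 = Round(s_1, k_1) = 0x21E
s_3 = Round(s_2, k_2) = 0xD63
s_4 = Round(s_3, k_3) = 0xFBA
s_5 = Round(s_4, k_4) = 0xD42
s_6 = Round(s_5, k_5) = 0xB1A

0x21E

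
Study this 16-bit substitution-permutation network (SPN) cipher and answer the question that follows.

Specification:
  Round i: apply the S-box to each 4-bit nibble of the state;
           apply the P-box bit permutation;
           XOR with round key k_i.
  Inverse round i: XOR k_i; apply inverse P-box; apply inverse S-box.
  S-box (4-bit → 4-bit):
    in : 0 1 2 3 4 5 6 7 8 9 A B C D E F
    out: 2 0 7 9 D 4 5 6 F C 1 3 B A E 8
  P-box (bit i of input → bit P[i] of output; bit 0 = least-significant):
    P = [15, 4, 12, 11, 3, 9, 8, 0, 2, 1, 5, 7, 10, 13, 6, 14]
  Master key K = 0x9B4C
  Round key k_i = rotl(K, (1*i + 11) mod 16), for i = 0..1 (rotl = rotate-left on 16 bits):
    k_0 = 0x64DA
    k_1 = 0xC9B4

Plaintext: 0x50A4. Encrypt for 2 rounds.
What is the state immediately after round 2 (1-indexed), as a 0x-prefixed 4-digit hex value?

s_0 = plaintext = 0x50A4
s_1 = Round(s_0, k_0) = 0xFC90
s_2 = Round(s_1, k_1) = 0x8823

0x8823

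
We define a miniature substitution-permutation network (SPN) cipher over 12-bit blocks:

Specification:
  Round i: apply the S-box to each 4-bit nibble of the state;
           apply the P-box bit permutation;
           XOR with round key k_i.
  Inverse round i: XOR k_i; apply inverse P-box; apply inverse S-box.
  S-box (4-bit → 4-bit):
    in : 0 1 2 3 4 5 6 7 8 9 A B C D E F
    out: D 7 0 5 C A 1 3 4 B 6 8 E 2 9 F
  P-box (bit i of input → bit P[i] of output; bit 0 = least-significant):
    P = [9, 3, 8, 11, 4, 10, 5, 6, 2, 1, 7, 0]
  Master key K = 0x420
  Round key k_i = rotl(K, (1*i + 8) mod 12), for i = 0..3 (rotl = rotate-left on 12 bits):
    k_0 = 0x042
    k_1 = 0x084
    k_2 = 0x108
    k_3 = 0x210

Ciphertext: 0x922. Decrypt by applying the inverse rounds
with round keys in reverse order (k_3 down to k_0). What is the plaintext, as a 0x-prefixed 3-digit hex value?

s_0 = ciphertext = 0x922
s_1 = InvRound(s_0, k_3) = 0xD30
s_2 = InvRound(s_1, k_2) = 0x215
s_3 = InvRound(s_2, k_1) = 0x466
s_4 = InvRound(s_3, k_0) = 0x6A2

0x6A2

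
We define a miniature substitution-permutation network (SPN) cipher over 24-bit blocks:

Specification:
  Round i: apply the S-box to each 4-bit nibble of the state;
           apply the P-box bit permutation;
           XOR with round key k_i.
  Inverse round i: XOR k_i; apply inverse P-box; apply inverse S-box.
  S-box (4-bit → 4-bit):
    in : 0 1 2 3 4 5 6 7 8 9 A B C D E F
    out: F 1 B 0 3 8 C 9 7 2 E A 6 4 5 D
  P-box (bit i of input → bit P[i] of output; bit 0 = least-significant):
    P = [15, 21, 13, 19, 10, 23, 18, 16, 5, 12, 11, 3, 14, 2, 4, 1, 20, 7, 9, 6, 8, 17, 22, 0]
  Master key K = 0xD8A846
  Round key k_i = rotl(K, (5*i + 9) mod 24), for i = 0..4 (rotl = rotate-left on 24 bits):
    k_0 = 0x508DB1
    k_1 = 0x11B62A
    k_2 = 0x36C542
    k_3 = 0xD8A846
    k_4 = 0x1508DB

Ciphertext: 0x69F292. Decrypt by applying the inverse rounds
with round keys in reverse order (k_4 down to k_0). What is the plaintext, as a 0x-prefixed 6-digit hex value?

s_0 = ciphertext = 0x69F292
s_1 = InvRound(s_0, k_4) = 0x6F1AD0
s_2 = InvRound(s_1, k_3) = 0x98A9A8
s_3 = InvRound(s_2, k_2) = 0x9B7F8A
s_4 = InvRound(s_3, k_1) = 0x491E97
s_5 = InvRound(s_4, k_0) = 0x1EB457

0x1EB457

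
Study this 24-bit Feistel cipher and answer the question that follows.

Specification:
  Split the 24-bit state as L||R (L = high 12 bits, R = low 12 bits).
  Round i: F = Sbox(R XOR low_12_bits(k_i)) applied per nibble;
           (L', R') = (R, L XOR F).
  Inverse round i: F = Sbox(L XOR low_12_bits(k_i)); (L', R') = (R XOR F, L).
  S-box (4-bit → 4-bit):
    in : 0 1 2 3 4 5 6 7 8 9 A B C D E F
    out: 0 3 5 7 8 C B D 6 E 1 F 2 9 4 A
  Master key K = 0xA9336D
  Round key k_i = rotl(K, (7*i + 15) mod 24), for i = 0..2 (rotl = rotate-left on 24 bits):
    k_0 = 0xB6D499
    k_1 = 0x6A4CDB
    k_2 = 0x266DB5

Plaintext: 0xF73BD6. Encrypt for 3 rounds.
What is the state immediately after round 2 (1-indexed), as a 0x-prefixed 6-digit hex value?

s_0 = plaintext = 0xF73BD6
s_1 = Round(s_0, k_0) = 0xBD65F9
s_2 = Round(s_1, k_1) = 0x5F9583
s_3 = Round(s_2, k_2) = 0x583382

0x5F9583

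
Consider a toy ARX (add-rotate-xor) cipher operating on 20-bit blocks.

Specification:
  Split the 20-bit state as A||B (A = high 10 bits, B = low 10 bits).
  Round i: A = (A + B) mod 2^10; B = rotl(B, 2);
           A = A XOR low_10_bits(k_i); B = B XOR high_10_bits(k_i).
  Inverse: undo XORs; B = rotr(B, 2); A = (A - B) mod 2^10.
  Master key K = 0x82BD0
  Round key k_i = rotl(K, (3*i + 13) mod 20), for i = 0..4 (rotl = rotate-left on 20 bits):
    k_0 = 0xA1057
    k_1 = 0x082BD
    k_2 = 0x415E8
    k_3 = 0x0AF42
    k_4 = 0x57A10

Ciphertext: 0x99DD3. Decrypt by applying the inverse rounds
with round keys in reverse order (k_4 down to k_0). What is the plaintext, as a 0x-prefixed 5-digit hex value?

s_0 = ciphertext = 0x99DD3
s_1 = InvRound(s_0, k_4) = 0xD5123
s_2 = InvRound(s_1, k_3) = 0xF5042
s_3 = InvRound(s_2, k_2) = 0xBAF51
s_4 = InvRound(s_3, k_1) = 0x9E9DC
s_5 = InvRound(s_4, k_0) = 0x55CD6

0x55CD6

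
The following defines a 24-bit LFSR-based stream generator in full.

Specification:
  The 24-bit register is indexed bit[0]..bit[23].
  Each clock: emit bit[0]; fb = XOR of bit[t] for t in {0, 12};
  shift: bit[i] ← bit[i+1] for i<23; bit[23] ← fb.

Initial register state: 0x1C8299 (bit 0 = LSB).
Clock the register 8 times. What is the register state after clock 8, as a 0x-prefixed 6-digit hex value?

reg_0 = 0x1C8299
clock 1: out=1, reg = 0x8E414C
clock 2: out=0, reg = 0x4720A6
clock 3: out=0, reg = 0x239053
clock 4: out=1, reg = 0x11C829
clock 5: out=1, reg = 0x88E414
clock 6: out=0, reg = 0x44720A
clock 7: out=0, reg = 0xA23905
clock 8: out=1, reg = 0x511C82

0x511C82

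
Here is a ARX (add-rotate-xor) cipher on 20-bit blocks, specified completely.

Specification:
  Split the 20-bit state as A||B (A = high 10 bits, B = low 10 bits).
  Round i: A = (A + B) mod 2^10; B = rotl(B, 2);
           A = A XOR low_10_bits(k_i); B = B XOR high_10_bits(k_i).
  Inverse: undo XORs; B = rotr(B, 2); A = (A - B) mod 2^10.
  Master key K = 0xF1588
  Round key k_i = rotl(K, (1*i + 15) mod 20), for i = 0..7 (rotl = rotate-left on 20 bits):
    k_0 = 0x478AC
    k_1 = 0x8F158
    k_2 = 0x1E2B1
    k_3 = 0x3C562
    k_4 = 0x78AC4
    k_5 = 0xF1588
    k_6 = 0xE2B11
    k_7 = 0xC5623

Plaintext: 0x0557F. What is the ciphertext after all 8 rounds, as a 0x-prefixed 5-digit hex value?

0x9EE7A

s_0 = plaintext = 0x0557F
s_1 = Round(s_0, k_0) = 0x4E0E3
s_2 = Round(s_1, k_1) = 0xD0DB0
s_3 = Round(s_2, k_2) = 0x90AB9
s_4 = Round(s_3, k_3) = 0x66617
s_5 = Round(s_4, k_4) = 0x5D1BC
s_6 = Round(s_5, k_5) = 0xAE134
s_7 = Round(s_6, k_6) = 0x3F75B
s_8 = Round(s_7, k_7) = 0x9EE7A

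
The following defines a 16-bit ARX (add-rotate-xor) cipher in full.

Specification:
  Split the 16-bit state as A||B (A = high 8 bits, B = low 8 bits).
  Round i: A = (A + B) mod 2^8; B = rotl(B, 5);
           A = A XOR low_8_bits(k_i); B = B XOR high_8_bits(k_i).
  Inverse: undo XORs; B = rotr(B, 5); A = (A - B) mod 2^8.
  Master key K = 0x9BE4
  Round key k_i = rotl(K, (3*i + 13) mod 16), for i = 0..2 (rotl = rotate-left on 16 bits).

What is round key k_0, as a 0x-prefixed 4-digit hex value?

0x937C

K = 0x9BE4
k_0 = rotl(K, (3*0+13) mod 16) = rotl(K, 13) = 0x937C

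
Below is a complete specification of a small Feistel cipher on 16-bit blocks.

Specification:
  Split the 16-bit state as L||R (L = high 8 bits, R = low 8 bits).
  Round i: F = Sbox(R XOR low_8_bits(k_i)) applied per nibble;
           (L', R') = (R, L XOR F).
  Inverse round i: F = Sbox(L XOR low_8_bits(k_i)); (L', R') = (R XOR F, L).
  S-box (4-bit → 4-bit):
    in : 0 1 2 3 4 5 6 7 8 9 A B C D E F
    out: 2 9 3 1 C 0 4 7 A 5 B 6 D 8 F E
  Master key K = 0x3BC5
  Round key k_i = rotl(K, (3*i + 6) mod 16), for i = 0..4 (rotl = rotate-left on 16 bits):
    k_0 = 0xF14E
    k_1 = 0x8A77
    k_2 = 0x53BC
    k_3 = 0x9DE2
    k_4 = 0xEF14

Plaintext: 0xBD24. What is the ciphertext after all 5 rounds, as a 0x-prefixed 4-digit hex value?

0xA586

s_0 = plaintext = 0xBD24
s_1 = Round(s_0, k_0) = 0x24F6
s_2 = Round(s_1, k_1) = 0xF68D
s_3 = Round(s_2, k_2) = 0x8DEF
s_4 = Round(s_3, k_3) = 0xEFA5
s_5 = Round(s_4, k_4) = 0xA586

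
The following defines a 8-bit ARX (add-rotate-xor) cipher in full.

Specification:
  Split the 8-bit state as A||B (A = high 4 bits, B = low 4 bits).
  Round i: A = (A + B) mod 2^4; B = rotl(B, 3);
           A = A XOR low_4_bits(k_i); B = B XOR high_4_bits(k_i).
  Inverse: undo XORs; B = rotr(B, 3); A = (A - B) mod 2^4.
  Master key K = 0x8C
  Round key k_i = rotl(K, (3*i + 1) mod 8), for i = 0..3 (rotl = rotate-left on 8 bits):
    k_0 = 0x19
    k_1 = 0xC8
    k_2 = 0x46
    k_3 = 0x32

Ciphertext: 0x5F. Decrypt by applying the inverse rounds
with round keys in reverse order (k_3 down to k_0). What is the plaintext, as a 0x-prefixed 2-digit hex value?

s_0 = ciphertext = 0x5F
s_1 = InvRound(s_0, k_3) = 0xE9
s_2 = InvRound(s_1, k_2) = 0xDB
s_3 = InvRound(s_2, k_1) = 0x7E
s_4 = InvRound(s_3, k_0) = 0xFF

0xFF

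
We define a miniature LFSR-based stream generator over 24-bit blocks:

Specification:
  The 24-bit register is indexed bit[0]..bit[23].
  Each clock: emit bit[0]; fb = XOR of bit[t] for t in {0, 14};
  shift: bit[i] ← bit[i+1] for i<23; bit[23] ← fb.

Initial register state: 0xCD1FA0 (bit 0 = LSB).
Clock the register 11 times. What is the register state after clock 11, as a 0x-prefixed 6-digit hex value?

reg_0 = 0xCD1FA0
clock 1: out=0, reg = 0x668FD0
clock 2: out=0, reg = 0x3347E8
clock 3: out=0, reg = 0x99A3F4
clock 4: out=0, reg = 0x4CD1FA
clock 5: out=0, reg = 0xA668FD
clock 6: out=1, reg = 0x53347E
clock 7: out=0, reg = 0x299A3F
clock 8: out=1, reg = 0x94CD1F
clock 9: out=1, reg = 0x4A668F
clock 10: out=1, reg = 0x253347
clock 11: out=1, reg = 0x9299A3

0x9299A3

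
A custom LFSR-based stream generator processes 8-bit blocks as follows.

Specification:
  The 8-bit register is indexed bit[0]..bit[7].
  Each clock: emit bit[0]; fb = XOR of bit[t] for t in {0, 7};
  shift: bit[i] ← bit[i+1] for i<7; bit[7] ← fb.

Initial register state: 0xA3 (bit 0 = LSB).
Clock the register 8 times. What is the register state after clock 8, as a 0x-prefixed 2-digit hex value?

0x9E

reg_0 = 0xA3
clock 1: out=1, reg = 0x51
clock 2: out=1, reg = 0xA8
clock 3: out=0, reg = 0xD4
clock 4: out=0, reg = 0xEA
clock 5: out=0, reg = 0xF5
clock 6: out=1, reg = 0x7A
clock 7: out=0, reg = 0x3D
clock 8: out=1, reg = 0x9E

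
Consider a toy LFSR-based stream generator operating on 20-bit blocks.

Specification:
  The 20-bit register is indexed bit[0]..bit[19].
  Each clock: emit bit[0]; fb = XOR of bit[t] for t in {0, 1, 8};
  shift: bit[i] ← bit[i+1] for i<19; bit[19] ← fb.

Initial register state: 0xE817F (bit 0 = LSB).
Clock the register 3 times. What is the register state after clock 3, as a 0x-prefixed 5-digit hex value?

reg_0 = 0xE817F
clock 1: out=1, reg = 0xF40BF
clock 2: out=1, reg = 0x7A05F
clock 3: out=1, reg = 0x3D02F

0x3D02F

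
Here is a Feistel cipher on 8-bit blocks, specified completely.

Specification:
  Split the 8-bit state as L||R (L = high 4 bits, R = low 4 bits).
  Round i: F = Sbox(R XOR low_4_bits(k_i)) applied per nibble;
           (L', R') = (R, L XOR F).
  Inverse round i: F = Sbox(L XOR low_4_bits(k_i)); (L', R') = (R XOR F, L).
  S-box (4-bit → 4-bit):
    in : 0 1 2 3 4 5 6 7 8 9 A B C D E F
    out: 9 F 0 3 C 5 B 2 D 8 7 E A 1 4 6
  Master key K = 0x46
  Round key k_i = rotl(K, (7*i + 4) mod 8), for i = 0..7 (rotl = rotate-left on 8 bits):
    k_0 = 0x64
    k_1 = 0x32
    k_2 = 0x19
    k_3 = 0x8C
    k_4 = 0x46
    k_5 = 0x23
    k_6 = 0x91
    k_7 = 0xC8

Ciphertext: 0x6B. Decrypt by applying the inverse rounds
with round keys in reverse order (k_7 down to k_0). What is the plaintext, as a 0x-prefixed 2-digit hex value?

s_0 = ciphertext = 0x6B
s_1 = InvRound(s_0, k_7) = 0xF6
s_2 = InvRound(s_1, k_6) = 0x2F
s_3 = InvRound(s_2, k_5) = 0x02
s_4 = InvRound(s_3, k_4) = 0x90
s_5 = InvRound(s_4, k_3) = 0x59
s_6 = InvRound(s_5, k_2) = 0x35
s_7 = InvRound(s_6, k_1) = 0xA3
s_8 = InvRound(s_7, k_0) = 0x7A

0x7A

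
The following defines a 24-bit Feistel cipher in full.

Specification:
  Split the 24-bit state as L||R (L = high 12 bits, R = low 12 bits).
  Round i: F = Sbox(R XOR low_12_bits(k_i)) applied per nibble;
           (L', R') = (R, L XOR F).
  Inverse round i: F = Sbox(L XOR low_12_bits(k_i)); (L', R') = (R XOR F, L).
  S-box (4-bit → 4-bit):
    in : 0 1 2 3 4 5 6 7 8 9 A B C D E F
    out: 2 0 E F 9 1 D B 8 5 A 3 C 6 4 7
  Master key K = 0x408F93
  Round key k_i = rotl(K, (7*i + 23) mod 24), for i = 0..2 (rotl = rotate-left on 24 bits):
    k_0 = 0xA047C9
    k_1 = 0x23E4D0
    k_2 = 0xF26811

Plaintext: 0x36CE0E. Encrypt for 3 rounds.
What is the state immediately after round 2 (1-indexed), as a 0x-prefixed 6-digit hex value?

s_0 = plaintext = 0x36CE0E
s_1 = Round(s_0, k_0) = 0xE0E6A7
s_2 = Round(s_1, k_1) = 0x6A70B5
s_3 = Round(s_2, k_2) = 0x0B5E0E

0x6A70B5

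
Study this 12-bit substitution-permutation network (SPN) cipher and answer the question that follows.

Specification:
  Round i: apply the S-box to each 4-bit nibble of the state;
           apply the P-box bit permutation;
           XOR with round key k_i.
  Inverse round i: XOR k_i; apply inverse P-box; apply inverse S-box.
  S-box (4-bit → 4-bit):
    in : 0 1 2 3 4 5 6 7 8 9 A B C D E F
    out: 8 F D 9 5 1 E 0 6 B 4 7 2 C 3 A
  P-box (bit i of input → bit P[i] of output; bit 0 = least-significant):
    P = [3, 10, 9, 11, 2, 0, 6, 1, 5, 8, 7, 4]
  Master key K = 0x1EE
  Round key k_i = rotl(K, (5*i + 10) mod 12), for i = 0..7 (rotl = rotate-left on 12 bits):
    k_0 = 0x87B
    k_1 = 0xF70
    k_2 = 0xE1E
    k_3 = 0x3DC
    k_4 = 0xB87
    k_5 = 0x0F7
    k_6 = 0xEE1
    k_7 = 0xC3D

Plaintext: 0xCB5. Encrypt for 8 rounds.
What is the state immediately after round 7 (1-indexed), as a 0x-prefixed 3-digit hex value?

s_0 = plaintext = 0xCB5
s_1 = Round(s_0, k_0) = 0x936
s_2 = Round(s_1, k_1) = 0x046
s_3 = Round(s_2, k_2) = 0x04A
s_4 = Round(s_3, k_3) = 0x188
s_5 = Round(s_4, k_4) = 0xC76
s_6 = Round(s_5, k_5) = 0xFF7
s_7 = Round(s_6, k_6) = 0xFF2
s_8 = Round(s_7, k_7) = 0x726

0xFF2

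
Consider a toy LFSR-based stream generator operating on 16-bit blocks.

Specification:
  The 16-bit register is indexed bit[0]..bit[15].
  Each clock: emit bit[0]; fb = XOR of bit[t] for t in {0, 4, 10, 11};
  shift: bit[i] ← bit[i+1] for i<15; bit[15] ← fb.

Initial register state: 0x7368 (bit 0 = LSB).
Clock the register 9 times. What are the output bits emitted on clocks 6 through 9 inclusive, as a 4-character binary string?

reg_0 = 0x7368
clock 1: out=0, reg = 0x39B4
clock 2: out=0, reg = 0x1CDA
clock 3: out=0, reg = 0x8E6D
clock 4: out=1, reg = 0xC736
clock 5: out=0, reg = 0x639B
clock 6: out=1, reg = 0x31CD
clock 7: out=1, reg = 0x98E6
clock 8: out=0, reg = 0xCC73
clock 9: out=1, reg = 0x6639

1101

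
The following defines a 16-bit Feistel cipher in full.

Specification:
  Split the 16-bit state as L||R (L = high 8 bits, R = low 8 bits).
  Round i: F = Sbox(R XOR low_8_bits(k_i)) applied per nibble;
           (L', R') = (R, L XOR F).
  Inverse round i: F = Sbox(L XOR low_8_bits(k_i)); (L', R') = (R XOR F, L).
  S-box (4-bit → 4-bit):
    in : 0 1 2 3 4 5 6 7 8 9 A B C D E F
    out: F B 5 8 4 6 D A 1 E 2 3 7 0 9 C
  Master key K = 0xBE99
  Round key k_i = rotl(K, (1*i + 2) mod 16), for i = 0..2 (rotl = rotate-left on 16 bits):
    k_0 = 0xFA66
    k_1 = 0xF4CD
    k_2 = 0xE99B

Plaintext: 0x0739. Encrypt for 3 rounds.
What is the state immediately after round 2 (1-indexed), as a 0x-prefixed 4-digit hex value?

s_0 = plaintext = 0x0739
s_1 = Round(s_0, k_0) = 0x396B
s_2 = Round(s_1, k_1) = 0x6B14
s_3 = Round(s_2, k_2) = 0x1477

0x6B14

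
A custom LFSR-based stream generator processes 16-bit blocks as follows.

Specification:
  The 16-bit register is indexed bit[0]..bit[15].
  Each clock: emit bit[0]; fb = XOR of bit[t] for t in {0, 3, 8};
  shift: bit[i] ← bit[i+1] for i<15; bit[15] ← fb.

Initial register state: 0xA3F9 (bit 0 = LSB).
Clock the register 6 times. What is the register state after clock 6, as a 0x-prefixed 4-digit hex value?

reg_0 = 0xA3F9
clock 1: out=1, reg = 0xD1FC
clock 2: out=0, reg = 0x68FE
clock 3: out=0, reg = 0xB47F
clock 4: out=1, reg = 0x5A3F
clock 5: out=1, reg = 0x2D1F
clock 6: out=1, reg = 0x968F

0x968F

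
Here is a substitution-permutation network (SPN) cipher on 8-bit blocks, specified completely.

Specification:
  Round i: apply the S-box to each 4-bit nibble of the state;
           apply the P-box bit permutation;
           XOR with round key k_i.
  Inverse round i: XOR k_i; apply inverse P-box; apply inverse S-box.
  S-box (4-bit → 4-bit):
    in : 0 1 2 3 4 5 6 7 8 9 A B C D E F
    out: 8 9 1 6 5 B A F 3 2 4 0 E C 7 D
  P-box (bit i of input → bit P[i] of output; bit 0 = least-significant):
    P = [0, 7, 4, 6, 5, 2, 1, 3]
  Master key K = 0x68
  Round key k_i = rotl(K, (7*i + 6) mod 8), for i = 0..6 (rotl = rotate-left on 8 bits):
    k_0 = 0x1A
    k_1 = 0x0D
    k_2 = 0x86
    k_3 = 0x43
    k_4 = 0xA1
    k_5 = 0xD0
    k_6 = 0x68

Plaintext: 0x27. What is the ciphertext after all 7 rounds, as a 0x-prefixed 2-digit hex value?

0x37

s_0 = plaintext = 0x27
s_1 = Round(s_0, k_0) = 0xEB
s_2 = Round(s_1, k_1) = 0x2B
s_3 = Round(s_2, k_2) = 0xA6
s_4 = Round(s_3, k_3) = 0x81
s_5 = Round(s_4, k_4) = 0xC4
s_6 = Round(s_5, k_5) = 0xCF
s_7 = Round(s_6, k_6) = 0x37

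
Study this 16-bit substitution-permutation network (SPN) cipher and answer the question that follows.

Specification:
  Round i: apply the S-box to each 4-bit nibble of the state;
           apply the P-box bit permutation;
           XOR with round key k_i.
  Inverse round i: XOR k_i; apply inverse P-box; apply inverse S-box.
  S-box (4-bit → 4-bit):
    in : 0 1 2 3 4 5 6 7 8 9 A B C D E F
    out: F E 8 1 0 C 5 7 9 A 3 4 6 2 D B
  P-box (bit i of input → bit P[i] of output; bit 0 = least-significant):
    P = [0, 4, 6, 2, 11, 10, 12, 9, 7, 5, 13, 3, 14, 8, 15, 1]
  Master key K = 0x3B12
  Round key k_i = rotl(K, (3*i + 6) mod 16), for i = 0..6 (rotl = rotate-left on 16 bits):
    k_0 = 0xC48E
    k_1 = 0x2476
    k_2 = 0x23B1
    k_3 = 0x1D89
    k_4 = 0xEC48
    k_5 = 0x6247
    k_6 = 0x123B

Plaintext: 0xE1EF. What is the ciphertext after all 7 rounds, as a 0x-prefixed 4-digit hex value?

s_0 = plaintext = 0xE1EF
s_1 = Round(s_0, k_0) = 0x3EB1
s_2 = Round(s_1, k_1) = 0x54AA
s_3 = Round(s_2, k_2) = 0xAFA2
s_4 = Round(s_3, k_3) = 0x5025
s_5 = Round(s_4, k_4) = 0x4EA6
s_6 = Round(s_5, k_5) = 0x4E8E
s_7 = Round(s_6, k_6) = 0x38F6

0x38F6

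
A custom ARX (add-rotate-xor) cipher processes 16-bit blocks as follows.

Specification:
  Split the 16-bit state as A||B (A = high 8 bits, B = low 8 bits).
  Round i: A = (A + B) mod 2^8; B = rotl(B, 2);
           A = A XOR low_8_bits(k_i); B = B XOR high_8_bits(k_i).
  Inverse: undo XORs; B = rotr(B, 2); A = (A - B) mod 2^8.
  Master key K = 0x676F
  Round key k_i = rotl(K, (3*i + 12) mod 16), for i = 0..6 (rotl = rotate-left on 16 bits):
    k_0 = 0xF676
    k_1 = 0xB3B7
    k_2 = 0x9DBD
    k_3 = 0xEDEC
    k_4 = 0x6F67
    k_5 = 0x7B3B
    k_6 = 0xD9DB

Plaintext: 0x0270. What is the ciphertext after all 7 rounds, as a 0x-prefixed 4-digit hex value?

0xBA99

s_0 = plaintext = 0x0270
s_1 = Round(s_0, k_0) = 0x0437
s_2 = Round(s_1, k_1) = 0x8C6F
s_3 = Round(s_2, k_2) = 0x4620
s_4 = Round(s_3, k_3) = 0x8A6D
s_5 = Round(s_4, k_4) = 0x90DA
s_6 = Round(s_5, k_5) = 0x5110
s_7 = Round(s_6, k_6) = 0xBA99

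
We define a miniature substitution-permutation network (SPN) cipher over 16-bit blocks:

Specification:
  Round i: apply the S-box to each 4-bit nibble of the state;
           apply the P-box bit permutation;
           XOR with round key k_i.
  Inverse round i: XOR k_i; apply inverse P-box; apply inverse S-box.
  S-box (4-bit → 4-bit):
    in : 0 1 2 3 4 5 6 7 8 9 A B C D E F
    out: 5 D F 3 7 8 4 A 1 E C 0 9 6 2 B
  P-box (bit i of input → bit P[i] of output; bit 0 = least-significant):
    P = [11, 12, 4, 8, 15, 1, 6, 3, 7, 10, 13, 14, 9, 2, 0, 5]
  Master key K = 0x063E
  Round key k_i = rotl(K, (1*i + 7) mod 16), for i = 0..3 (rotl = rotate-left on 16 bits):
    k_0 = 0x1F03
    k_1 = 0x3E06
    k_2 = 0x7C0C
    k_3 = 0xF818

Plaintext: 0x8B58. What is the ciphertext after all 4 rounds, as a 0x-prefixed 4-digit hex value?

0xB6BF

s_0 = plaintext = 0x8B58
s_1 = Round(s_0, k_0) = 0x150B
s_2 = Round(s_1, k_1) = 0xFC67
s_3 = Round(s_2, k_2) = 0x2FE8
s_4 = Round(s_3, k_3) = 0xB6BF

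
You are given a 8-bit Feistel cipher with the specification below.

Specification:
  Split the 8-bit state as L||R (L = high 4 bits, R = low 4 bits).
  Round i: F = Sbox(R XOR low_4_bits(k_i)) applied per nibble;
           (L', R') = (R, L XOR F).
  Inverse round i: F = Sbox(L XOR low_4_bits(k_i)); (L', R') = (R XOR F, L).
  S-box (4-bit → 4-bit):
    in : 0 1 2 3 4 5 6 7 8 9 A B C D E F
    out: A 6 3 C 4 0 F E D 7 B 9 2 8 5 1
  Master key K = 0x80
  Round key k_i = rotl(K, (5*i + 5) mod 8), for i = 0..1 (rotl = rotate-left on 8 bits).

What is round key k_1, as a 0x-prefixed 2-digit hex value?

0x02

K = 0x80
k_0 = rotl(K, (5*0+5) mod 8) = rotl(K, 5) = 0x10
k_1 = rotl(K, (5*1+5) mod 8) = rotl(K, 2) = 0x02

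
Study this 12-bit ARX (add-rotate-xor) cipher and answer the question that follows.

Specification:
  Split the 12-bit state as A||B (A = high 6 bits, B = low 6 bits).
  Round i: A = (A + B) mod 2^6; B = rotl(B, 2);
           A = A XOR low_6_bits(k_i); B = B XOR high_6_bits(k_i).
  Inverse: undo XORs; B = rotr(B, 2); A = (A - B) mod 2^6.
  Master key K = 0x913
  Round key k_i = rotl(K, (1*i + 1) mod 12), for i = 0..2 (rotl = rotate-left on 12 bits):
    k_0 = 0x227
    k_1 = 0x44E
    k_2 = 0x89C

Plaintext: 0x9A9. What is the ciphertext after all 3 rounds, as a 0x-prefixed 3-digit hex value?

0x7CC

s_0 = plaintext = 0x9A9
s_1 = Round(s_0, k_0) = 0xA2E
s_2 = Round(s_1, k_1) = 0x62B
s_3 = Round(s_2, k_2) = 0x7CC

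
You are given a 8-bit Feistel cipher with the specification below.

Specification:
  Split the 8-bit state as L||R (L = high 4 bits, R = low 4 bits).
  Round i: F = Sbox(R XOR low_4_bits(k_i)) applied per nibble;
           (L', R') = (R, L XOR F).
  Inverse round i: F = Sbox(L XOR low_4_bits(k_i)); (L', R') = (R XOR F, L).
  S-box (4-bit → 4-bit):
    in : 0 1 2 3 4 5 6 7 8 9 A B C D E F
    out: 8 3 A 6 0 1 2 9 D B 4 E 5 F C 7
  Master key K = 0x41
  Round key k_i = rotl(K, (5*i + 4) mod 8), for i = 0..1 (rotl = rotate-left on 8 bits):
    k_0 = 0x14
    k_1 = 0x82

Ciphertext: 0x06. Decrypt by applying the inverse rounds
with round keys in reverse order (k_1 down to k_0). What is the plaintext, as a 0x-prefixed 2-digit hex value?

s_0 = ciphertext = 0x06
s_1 = InvRound(s_0, k_1) = 0xC0
s_2 = InvRound(s_1, k_0) = 0xDC

0xDC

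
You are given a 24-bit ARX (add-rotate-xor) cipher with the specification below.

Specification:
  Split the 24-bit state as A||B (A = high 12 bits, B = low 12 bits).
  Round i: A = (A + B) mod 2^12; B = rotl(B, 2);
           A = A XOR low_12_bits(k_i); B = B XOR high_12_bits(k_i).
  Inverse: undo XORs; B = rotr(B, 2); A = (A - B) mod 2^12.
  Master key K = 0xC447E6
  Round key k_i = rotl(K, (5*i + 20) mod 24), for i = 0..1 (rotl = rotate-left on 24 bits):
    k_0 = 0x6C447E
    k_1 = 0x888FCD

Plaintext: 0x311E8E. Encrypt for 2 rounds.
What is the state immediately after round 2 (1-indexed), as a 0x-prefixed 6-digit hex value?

s_0 = plaintext = 0x311E8E
s_1 = Round(s_0, k_0) = 0x5E1CFF
s_2 = Round(s_1, k_1) = 0xD2DB77

0xD2DB77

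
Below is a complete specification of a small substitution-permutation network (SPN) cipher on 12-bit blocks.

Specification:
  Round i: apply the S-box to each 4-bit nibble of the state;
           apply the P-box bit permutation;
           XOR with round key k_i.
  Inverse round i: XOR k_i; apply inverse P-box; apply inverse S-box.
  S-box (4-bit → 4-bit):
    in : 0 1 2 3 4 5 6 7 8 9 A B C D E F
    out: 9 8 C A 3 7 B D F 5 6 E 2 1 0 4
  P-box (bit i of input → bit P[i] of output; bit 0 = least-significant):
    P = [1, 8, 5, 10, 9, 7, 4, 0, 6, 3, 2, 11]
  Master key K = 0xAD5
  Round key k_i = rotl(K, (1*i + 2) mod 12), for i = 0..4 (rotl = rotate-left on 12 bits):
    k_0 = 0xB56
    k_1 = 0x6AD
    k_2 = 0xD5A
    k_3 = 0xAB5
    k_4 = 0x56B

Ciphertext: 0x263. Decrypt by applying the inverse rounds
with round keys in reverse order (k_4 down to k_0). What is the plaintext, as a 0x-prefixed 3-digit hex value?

s_0 = ciphertext = 0x263
s_1 = InvRound(s_0, k_4) = 0xCD3
s_2 = InvRound(s_1, k_3) = 0x9D7
s_3 = InvRound(s_2, k_2) = 0xA31
s_4 = InvRound(s_3, k_1) = 0xBA1
s_5 = InvRound(s_4, k_0) = 0x9B9

0x9B9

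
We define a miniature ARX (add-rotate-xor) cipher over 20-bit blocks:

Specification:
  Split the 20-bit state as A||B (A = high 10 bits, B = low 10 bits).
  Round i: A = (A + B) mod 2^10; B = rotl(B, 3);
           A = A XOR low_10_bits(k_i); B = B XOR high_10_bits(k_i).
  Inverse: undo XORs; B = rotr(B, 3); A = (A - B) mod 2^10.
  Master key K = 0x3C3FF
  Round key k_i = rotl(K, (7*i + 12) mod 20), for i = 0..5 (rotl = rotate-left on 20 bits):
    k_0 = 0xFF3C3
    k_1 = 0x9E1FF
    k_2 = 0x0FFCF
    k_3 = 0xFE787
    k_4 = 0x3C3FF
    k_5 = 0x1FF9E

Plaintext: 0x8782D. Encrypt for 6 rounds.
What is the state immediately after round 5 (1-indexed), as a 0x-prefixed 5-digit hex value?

0x0B792

s_0 = plaintext = 0x8782D
s_1 = Round(s_0, k_0) = 0x62294
s_2 = Round(s_1, k_1) = 0x78EDD
s_3 = Round(s_2, k_2) = 0xC3ED2
s_4 = Round(s_3, k_3) = 0x9996C
s_5 = Round(s_4, k_4) = 0x0B792
s_6 = Round(s_5, k_5) = 0x084E8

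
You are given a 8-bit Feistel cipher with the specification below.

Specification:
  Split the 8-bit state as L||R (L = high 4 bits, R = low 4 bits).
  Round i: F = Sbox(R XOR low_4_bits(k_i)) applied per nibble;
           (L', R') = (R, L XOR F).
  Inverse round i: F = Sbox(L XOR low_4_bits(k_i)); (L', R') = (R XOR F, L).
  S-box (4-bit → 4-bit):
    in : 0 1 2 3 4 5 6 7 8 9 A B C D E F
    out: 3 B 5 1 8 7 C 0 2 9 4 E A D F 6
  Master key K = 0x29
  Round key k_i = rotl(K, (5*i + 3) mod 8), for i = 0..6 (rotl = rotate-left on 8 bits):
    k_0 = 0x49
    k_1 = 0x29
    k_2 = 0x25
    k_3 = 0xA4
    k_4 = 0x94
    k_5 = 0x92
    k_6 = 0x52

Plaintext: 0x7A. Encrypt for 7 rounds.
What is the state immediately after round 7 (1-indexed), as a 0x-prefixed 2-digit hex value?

s_0 = plaintext = 0x7A
s_1 = Round(s_0, k_0) = 0xA6
s_2 = Round(s_1, k_1) = 0x6C
s_3 = Round(s_2, k_2) = 0xCF
s_4 = Round(s_3, k_3) = 0xF2
s_5 = Round(s_4, k_4) = 0x23
s_6 = Round(s_5, k_5) = 0x39
s_7 = Round(s_6, k_6) = 0x9D

0x9D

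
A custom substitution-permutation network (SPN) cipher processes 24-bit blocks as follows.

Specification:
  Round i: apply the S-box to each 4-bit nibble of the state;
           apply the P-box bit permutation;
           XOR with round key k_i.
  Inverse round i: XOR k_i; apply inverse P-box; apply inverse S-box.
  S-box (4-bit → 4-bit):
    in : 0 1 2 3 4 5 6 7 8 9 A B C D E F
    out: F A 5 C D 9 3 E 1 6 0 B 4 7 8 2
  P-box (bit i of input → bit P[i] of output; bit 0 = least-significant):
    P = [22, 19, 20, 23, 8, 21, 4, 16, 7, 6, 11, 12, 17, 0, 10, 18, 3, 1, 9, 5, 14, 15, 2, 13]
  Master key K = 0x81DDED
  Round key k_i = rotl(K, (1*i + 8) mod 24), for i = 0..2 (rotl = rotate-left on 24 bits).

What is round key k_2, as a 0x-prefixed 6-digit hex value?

K = 0x81DDED
k_0 = rotl(K, (1*0+8) mod 24) = rotl(K, 8) = 0xDDED81
k_1 = rotl(K, (1*1+8) mod 24) = rotl(K, 9) = 0xBBDB03
k_2 = rotl(K, (1*2+8) mod 24) = rotl(K, 10) = 0x77B607

0x77B607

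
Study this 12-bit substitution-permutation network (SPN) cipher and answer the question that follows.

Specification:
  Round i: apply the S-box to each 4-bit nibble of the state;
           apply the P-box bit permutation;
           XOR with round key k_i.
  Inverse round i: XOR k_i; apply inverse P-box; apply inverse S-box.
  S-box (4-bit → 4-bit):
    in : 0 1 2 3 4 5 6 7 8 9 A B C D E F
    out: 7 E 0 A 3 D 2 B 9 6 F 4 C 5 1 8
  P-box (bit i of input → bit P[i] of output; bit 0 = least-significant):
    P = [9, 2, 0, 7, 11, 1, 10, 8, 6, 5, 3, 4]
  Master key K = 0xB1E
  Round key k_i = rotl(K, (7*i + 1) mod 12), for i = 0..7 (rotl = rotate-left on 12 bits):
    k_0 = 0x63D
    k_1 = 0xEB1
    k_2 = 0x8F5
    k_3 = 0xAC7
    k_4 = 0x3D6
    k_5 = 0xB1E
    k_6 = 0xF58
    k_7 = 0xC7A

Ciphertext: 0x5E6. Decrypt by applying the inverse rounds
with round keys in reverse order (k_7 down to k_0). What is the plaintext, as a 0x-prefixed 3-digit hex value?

s_0 = ciphertext = 0x5E6
s_1 = InvRound(s_0, k_7) = 0xC83
s_2 = InvRound(s_1, k_6) = 0x535
s_3 = InvRound(s_2, k_5) = 0x90D
s_4 = InvRound(s_3, k_4) = 0x545
s_5 = InvRound(s_4, k_3) = 0x2A8
s_6 = InvRound(s_5, k_2) = 0x5E0
s_7 = InvRound(s_6, k_1) = 0x88D
s_8 = InvRound(s_7, k_0) = 0x3D8

0x3D8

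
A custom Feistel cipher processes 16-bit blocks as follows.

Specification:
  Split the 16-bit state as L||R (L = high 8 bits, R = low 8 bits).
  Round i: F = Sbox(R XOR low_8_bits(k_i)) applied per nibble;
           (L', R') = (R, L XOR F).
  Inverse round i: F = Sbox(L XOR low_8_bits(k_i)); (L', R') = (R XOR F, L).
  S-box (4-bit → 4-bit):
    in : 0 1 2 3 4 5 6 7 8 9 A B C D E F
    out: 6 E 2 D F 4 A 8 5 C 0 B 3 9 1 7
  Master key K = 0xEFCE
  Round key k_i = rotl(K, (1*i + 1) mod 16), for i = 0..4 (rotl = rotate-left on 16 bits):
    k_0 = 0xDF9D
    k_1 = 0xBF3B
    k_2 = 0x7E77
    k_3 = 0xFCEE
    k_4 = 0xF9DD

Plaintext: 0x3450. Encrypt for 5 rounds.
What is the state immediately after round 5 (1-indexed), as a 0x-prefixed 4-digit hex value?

0x4ABC

s_0 = plaintext = 0x3450
s_1 = Round(s_0, k_0) = 0x500D
s_2 = Round(s_1, k_1) = 0x0D8A
s_3 = Round(s_2, k_2) = 0x8A74
s_4 = Round(s_3, k_3) = 0x744A
s_5 = Round(s_4, k_4) = 0x4ABC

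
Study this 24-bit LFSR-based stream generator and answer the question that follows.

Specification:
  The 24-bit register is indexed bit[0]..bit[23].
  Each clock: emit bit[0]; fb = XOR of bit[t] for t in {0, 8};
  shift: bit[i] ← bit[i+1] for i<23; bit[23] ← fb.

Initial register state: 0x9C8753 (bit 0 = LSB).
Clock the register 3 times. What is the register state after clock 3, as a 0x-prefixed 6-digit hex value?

0x9390EA

reg_0 = 0x9C8753
clock 1: out=1, reg = 0x4E43A9
clock 2: out=1, reg = 0x2721D4
clock 3: out=0, reg = 0x9390EA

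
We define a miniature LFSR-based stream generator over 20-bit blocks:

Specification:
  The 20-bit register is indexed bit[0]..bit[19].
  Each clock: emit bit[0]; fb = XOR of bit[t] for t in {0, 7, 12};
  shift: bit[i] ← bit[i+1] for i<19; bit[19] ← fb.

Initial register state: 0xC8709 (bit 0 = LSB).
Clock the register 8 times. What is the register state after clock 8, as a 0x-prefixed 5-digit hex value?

reg_0 = 0xC8709
clock 1: out=1, reg = 0xE4384
clock 2: out=0, reg = 0xF21C2
clock 3: out=0, reg = 0xF90E1
clock 4: out=1, reg = 0xFC870
clock 5: out=0, reg = 0x7E438
clock 6: out=0, reg = 0x3F21C
clock 7: out=0, reg = 0x9F90E
clock 8: out=0, reg = 0xCFC87

0xCFC87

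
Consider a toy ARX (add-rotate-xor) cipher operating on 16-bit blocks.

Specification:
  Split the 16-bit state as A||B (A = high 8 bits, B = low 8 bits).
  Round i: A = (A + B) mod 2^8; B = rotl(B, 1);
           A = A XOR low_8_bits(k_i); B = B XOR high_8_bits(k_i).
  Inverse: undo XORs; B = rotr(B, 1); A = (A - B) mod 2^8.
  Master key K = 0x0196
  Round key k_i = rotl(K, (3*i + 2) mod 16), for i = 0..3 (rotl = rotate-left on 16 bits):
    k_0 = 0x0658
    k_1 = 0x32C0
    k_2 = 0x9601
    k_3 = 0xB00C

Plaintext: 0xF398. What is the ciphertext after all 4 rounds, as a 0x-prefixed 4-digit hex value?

0x59EC

s_0 = plaintext = 0xF398
s_1 = Round(s_0, k_0) = 0xD337
s_2 = Round(s_1, k_1) = 0xCA5C
s_3 = Round(s_2, k_2) = 0x272E
s_4 = Round(s_3, k_3) = 0x59EC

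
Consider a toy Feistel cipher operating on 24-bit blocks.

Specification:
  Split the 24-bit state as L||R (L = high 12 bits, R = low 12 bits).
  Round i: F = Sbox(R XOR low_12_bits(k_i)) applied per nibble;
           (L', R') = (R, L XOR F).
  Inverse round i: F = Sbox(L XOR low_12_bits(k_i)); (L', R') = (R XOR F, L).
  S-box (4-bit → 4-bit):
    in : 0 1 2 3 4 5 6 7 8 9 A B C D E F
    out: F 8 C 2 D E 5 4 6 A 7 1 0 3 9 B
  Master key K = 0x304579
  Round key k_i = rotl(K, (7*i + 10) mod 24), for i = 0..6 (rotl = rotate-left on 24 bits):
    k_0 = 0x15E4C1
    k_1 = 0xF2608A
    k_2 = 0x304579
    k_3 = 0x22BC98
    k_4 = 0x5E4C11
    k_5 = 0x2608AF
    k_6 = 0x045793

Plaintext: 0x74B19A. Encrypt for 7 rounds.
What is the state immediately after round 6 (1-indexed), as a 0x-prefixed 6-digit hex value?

0x4DCBAB

s_0 = plaintext = 0x74B19A
s_1 = Round(s_0, k_0) = 0x19A9AA
s_2 = Round(s_1, k_1) = 0x9AAB55
s_3 = Round(s_2, k_2) = 0xB5506A
s_4 = Round(s_3, k_3) = 0x06ABE9
s_5 = Round(s_4, k_4) = 0xBE94DC
s_6 = Round(s_5, k_5) = 0x4DCBAB
s_7 = Round(s_6, k_6) = 0xBAB4FA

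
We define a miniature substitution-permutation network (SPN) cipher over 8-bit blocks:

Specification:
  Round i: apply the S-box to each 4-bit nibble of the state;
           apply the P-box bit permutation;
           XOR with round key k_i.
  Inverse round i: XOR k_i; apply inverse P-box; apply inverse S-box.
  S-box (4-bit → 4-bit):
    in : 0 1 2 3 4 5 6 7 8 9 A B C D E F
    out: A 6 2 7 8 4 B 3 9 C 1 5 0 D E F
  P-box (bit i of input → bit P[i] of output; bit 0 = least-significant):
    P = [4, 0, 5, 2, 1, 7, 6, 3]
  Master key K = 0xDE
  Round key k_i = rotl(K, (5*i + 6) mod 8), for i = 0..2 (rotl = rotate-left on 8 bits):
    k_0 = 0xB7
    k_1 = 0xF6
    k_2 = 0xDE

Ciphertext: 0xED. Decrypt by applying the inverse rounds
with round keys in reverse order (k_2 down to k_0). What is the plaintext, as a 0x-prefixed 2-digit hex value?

0x11

s_0 = ciphertext = 0xED
s_1 = InvRound(s_0, k_2) = 0xA3
s_2 = InvRound(s_1, k_1) = 0x56
s_3 = InvRound(s_2, k_0) = 0x11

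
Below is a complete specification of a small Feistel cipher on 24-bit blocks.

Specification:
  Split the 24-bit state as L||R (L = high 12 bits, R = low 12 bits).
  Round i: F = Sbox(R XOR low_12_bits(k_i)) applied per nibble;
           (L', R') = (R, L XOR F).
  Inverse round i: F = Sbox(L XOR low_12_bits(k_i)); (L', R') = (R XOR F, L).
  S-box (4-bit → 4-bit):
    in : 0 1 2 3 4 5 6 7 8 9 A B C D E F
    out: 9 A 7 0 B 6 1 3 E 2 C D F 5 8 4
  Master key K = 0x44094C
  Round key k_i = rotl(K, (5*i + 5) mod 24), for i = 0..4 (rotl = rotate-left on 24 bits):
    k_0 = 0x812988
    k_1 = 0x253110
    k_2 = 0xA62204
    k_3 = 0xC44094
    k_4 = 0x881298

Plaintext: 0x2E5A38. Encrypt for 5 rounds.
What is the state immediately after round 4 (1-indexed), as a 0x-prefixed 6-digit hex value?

s_0 = plaintext = 0x2E5A38
s_1 = Round(s_0, k_0) = 0xA3823C
s_2 = Round(s_1, k_1) = 0x23CA47
s_3 = Round(s_2, k_2) = 0xA47C8C
s_4 = Round(s_3, k_3) = 0xC8C5E9
s_5 = Round(s_4, k_4) = 0x5E9FB6

0xC8C5E9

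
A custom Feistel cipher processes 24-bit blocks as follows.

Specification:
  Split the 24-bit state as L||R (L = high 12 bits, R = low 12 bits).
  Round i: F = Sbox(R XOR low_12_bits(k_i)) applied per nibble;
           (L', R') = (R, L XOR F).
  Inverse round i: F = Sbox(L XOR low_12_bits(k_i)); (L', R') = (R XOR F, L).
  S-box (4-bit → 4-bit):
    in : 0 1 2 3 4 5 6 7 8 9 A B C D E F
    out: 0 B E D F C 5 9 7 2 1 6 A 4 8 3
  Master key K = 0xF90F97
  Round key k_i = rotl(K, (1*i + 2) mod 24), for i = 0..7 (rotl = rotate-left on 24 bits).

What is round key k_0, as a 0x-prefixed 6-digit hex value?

K = 0xF90F97
k_0 = rotl(K, (1*0+2) mod 24) = rotl(K, 2) = 0xE43E5F

0xE43E5F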